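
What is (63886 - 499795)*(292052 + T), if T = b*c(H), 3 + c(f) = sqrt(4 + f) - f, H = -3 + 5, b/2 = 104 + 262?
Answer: -125712668328 - 319085388*sqrt(6) ≈ -1.2649e+11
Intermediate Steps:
b = 732 (b = 2*(104 + 262) = 2*366 = 732)
H = 2
c(f) = -3 + sqrt(4 + f) - f (c(f) = -3 + (sqrt(4 + f) - f) = -3 + sqrt(4 + f) - f)
T = -3660 + 732*sqrt(6) (T = 732*(-3 + sqrt(4 + 2) - 1*2) = 732*(-3 + sqrt(6) - 2) = 732*(-5 + sqrt(6)) = -3660 + 732*sqrt(6) ≈ -1867.0)
(63886 - 499795)*(292052 + T) = (63886 - 499795)*(292052 + (-3660 + 732*sqrt(6))) = -435909*(288392 + 732*sqrt(6)) = -125712668328 - 319085388*sqrt(6)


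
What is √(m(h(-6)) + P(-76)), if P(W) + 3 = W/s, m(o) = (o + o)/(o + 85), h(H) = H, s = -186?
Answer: I*√148078785/7347 ≈ 1.6563*I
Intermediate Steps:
m(o) = 2*o/(85 + o) (m(o) = (2*o)/(85 + o) = 2*o/(85 + o))
P(W) = -3 - W/186 (P(W) = -3 + W/(-186) = -3 + W*(-1/186) = -3 - W/186)
√(m(h(-6)) + P(-76)) = √(2*(-6)/(85 - 6) + (-3 - 1/186*(-76))) = √(2*(-6)/79 + (-3 + 38/93)) = √(2*(-6)*(1/79) - 241/93) = √(-12/79 - 241/93) = √(-20155/7347) = I*√148078785/7347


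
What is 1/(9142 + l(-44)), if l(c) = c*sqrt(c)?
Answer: 4571/41830674 + 22*I*sqrt(11)/20915337 ≈ 0.00010927 + 3.4886e-6*I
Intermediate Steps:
l(c) = c**(3/2)
1/(9142 + l(-44)) = 1/(9142 + (-44)**(3/2)) = 1/(9142 - 88*I*sqrt(11))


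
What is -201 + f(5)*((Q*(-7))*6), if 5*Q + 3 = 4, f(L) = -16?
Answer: -333/5 ≈ -66.600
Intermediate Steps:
Q = ⅕ (Q = -⅗ + (⅕)*4 = -⅗ + ⅘ = ⅕ ≈ 0.20000)
-201 + f(5)*((Q*(-7))*6) = -201 - 16*(⅕)*(-7)*6 = -201 - (-112)*6/5 = -201 - 16*(-42/5) = -201 + 672/5 = -333/5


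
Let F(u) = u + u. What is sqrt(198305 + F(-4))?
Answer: 3*sqrt(22033) ≈ 445.31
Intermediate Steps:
F(u) = 2*u
sqrt(198305 + F(-4)) = sqrt(198305 + 2*(-4)) = sqrt(198305 - 8) = sqrt(198297) = 3*sqrt(22033)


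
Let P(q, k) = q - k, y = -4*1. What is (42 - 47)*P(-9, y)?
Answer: 25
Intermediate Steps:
y = -4
(42 - 47)*P(-9, y) = (42 - 47)*(-9 - 1*(-4)) = -5*(-9 + 4) = -5*(-5) = 25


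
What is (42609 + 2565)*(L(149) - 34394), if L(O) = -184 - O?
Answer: -1568757498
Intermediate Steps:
(42609 + 2565)*(L(149) - 34394) = (42609 + 2565)*((-184 - 1*149) - 34394) = 45174*((-184 - 149) - 34394) = 45174*(-333 - 34394) = 45174*(-34727) = -1568757498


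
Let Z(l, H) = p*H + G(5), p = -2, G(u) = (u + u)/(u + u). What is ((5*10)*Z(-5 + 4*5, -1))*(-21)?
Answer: -3150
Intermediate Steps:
G(u) = 1 (G(u) = (2*u)/((2*u)) = (2*u)*(1/(2*u)) = 1)
Z(l, H) = 1 - 2*H (Z(l, H) = -2*H + 1 = 1 - 2*H)
((5*10)*Z(-5 + 4*5, -1))*(-21) = ((5*10)*(1 - 2*(-1)))*(-21) = (50*(1 + 2))*(-21) = (50*3)*(-21) = 150*(-21) = -3150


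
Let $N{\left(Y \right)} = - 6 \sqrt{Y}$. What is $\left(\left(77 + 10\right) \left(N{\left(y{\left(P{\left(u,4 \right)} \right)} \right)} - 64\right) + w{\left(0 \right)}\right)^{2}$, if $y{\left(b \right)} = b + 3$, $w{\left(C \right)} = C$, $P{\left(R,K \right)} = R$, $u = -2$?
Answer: $37088100$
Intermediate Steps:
$y{\left(b \right)} = 3 + b$
$\left(\left(77 + 10\right) \left(N{\left(y{\left(P{\left(u,4 \right)} \right)} \right)} - 64\right) + w{\left(0 \right)}\right)^{2} = \left(\left(77 + 10\right) \left(- 6 \sqrt{3 - 2} - 64\right) + 0\right)^{2} = \left(87 \left(- 6 \sqrt{1} - 64\right) + 0\right)^{2} = \left(87 \left(\left(-6\right) 1 - 64\right) + 0\right)^{2} = \left(87 \left(-6 - 64\right) + 0\right)^{2} = \left(87 \left(-70\right) + 0\right)^{2} = \left(-6090 + 0\right)^{2} = \left(-6090\right)^{2} = 37088100$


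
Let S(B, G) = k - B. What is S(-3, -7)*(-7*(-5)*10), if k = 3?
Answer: 2100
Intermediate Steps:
S(B, G) = 3 - B
S(-3, -7)*(-7*(-5)*10) = (3 - 1*(-3))*(-7*(-5)*10) = (3 + 3)*(35*10) = 6*350 = 2100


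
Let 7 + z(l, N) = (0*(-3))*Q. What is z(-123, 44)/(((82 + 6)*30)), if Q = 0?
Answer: -7/2640 ≈ -0.0026515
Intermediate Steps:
z(l, N) = -7 (z(l, N) = -7 + (0*(-3))*0 = -7 + 0*0 = -7 + 0 = -7)
z(-123, 44)/(((82 + 6)*30)) = -7*1/(30*(82 + 6)) = -7/(88*30) = -7/2640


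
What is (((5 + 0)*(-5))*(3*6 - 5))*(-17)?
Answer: 5525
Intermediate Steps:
(((5 + 0)*(-5))*(3*6 - 5))*(-17) = ((5*(-5))*(18 - 5))*(-17) = -25*13*(-17) = -325*(-17) = 5525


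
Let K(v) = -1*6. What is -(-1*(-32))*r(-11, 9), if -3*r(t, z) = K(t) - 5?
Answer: -352/3 ≈ -117.33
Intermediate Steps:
K(v) = -6
r(t, z) = 11/3 (r(t, z) = -(-6 - 5)/3 = -⅓*(-11) = 11/3)
-(-1*(-32))*r(-11, 9) = -(-1*(-32))*11/3 = -32*11/3 = -1*352/3 = -352/3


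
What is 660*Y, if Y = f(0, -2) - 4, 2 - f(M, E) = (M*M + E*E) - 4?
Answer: -1320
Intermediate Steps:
f(M, E) = 6 - E² - M² (f(M, E) = 2 - ((M*M + E*E) - 4) = 2 - ((M² + E²) - 4) = 2 - ((E² + M²) - 4) = 2 - (-4 + E² + M²) = 2 + (4 - E² - M²) = 6 - E² - M²)
Y = -2 (Y = (6 - 1*(-2)² - 1*0²) - 4 = (6 - 1*4 - 1*0) - 4 = (6 - 4 + 0) - 4 = 2 - 4 = -2)
660*Y = 660*(-2) = -1320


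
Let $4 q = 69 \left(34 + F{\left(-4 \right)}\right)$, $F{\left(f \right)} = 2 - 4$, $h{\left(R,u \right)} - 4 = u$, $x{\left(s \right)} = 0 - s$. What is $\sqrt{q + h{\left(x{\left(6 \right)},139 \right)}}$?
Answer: $\sqrt{695} \approx 26.363$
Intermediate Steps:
$x{\left(s \right)} = - s$
$h{\left(R,u \right)} = 4 + u$
$F{\left(f \right)} = -2$ ($F{\left(f \right)} = 2 - 4 = -2$)
$q = 552$ ($q = \frac{69 \left(34 - 2\right)}{4} = \frac{69 \cdot 32}{4} = \frac{1}{4} \cdot 2208 = 552$)
$\sqrt{q + h{\left(x{\left(6 \right)},139 \right)}} = \sqrt{552 + \left(4 + 139\right)} = \sqrt{552 + 143} = \sqrt{695}$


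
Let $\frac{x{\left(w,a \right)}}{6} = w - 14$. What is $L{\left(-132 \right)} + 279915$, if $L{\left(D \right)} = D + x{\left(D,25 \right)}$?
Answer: $278907$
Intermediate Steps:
$x{\left(w,a \right)} = -84 + 6 w$ ($x{\left(w,a \right)} = 6 \left(w - 14\right) = 6 \left(-14 + w\right) = -84 + 6 w$)
$L{\left(D \right)} = -84 + 7 D$ ($L{\left(D \right)} = D + \left(-84 + 6 D\right) = -84 + 7 D$)
$L{\left(-132 \right)} + 279915 = \left(-84 + 7 \left(-132\right)\right) + 279915 = \left(-84 - 924\right) + 279915 = -1008 + 279915 = 278907$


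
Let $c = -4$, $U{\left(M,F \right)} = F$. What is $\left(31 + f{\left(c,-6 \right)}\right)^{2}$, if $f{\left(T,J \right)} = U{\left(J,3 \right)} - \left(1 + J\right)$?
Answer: $1521$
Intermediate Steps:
$f{\left(T,J \right)} = 2 - J$ ($f{\left(T,J \right)} = 3 - \left(1 + J\right) = 2 - J$)
$\left(31 + f{\left(c,-6 \right)}\right)^{2} = \left(31 + \left(2 - -6\right)\right)^{2} = \left(31 + \left(2 + 6\right)\right)^{2} = \left(31 + 8\right)^{2} = 39^{2} = 1521$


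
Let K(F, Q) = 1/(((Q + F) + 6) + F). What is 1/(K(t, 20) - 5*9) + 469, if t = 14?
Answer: 1139147/2429 ≈ 468.98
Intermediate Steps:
K(F, Q) = 1/(6 + Q + 2*F) (K(F, Q) = 1/(((F + Q) + 6) + F) = 1/((6 + F + Q) + F) = 1/(6 + Q + 2*F))
1/(K(t, 20) - 5*9) + 469 = 1/(1/(6 + 20 + 2*14) - 5*9) + 469 = 1/(1/(6 + 20 + 28) - 45) + 469 = 1/(1/54 - 45) + 469 = 1/(-2429/54) + 469 = -54/2429 + 469 = 1139147/2429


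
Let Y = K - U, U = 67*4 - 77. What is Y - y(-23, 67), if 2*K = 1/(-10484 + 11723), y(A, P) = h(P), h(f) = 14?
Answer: -507989/2478 ≈ -205.00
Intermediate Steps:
y(A, P) = 14
U = 191 (U = 268 - 77 = 191)
K = 1/2478 (K = 1/(2*(-10484 + 11723)) = (½)/1239 = (½)*(1/1239) = 1/2478 ≈ 0.00040355)
Y = -473297/2478 (Y = 1/2478 - 1*191 = 1/2478 - 191 = -473297/2478 ≈ -191.00)
Y - y(-23, 67) = -473297/2478 - 1*14 = -473297/2478 - 14 = -507989/2478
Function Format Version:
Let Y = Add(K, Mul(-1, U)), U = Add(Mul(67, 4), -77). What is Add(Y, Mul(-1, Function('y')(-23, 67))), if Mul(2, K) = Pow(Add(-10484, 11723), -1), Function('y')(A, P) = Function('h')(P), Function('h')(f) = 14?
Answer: Rational(-507989, 2478) ≈ -205.00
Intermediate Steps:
Function('y')(A, P) = 14
U = 191 (U = Add(268, -77) = 191)
K = Rational(1, 2478) (K = Mul(Rational(1, 2), Pow(Add(-10484, 11723), -1)) = Mul(Rational(1, 2), Pow(1239, -1)) = Mul(Rational(1, 2), Rational(1, 1239)) = Rational(1, 2478) ≈ 0.00040355)
Y = Rational(-473297, 2478) (Y = Add(Rational(1, 2478), Mul(-1, 191)) = Add(Rational(1, 2478), -191) = Rational(-473297, 2478) ≈ -191.00)
Add(Y, Mul(-1, Function('y')(-23, 67))) = Add(Rational(-473297, 2478), Mul(-1, 14)) = Add(Rational(-473297, 2478), -14) = Rational(-507989, 2478)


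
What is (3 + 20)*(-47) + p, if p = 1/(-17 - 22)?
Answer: -42160/39 ≈ -1081.0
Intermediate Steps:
p = -1/39 (p = 1/(-39) = -1/39 ≈ -0.025641)
(3 + 20)*(-47) + p = (3 + 20)*(-47) - 1/39 = 23*(-47) - 1/39 = -1081 - 1/39 = -42160/39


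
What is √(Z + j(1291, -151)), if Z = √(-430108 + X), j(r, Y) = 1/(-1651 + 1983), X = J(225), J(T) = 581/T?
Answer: √(18675 + 413340*I*√96773719)/2490 ≈ 18.108 + 18.108*I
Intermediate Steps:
X = 581/225 ≈ 2.5822
j(r, Y) = 1/332
Z = I*√96773719/15 (Z = √(-430108 + 581/225) = √(-96773719/225) = I*√96773719/15 ≈ 655.82*I)
√(Z + j(1291, -151)) = √(I*√96773719/15 + 1/332) = √(1/332 + I*√96773719/15)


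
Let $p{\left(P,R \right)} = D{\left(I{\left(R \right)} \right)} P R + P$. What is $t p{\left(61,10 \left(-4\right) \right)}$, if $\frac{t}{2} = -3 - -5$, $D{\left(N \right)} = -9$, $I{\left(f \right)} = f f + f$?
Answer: $88084$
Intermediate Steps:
$I{\left(f \right)} = f + f^{2}$ ($I{\left(f \right)} = f^{2} + f = f + f^{2}$)
$p{\left(P,R \right)} = P - 9 P R$ ($p{\left(P,R \right)} = - 9 P R + P = P - 9 P R$)
$t = 4$ ($t = 2 \left(-3 - -5\right) = 2 \left(-3 + 5\right) = 2 \cdot 2 = 4$)
$t p{\left(61,10 \left(-4\right) \right)} = 4 \cdot 61 \left(1 - 9 \cdot 10 \left(-4\right)\right) = 4 \cdot 61 \left(1 - -360\right) = 4 \cdot 61 \left(1 + 360\right) = 4 \cdot 61 \cdot 361 = 4 \cdot 22021 = 88084$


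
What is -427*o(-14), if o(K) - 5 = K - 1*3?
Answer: 5124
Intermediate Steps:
o(K) = 2 + K (o(K) = 5 + (K - 1*3) = 5 + (K - 3) = 5 + (-3 + K) = 2 + K)
-427*o(-14) = -427*(2 - 14) = -427*(-12) = 5124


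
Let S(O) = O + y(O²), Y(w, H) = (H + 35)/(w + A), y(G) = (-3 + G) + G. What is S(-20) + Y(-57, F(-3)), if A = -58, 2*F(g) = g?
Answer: 178643/230 ≈ 776.71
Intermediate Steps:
F(g) = g/2
y(G) = -3 + 2*G
Y(w, H) = (35 + H)/(-58 + w) (Y(w, H) = (H + 35)/(w - 58) = (35 + H)/(-58 + w))
S(O) = -3 + O + 2*O² (S(O) = O + (-3 + 2*O²) = -3 + O + 2*O²)
S(-20) + Y(-57, F(-3)) = (-3 - 20 + 2*(-20)²) + (35 + (½)*(-3))/(-58 - 57) = (-3 - 20 + 2*400) + (35 - 3/2)/(-115) = (-3 - 20 + 800) - 1/115*67/2 = 777 - 67/230 = 178643/230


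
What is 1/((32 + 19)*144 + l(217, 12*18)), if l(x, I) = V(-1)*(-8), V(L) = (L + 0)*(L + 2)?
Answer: 1/7352 ≈ 0.00013602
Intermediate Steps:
V(L) = L*(2 + L)
l(x, I) = 8 (l(x, I) = -(2 - 1)*(-8) = -1*1*(-8) = -1*(-8) = 8)
1/((32 + 19)*144 + l(217, 12*18)) = 1/((32 + 19)*144 + 8) = 1/(51*144 + 8) = 1/(7344 + 8) = 1/7352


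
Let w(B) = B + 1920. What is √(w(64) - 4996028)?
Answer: 2*I*√1248511 ≈ 2234.7*I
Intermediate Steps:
w(B) = 1920 + B
√(w(64) - 4996028) = √((1920 + 64) - 4996028) = √(1984 - 4996028) = √(-4994044) = 2*I*√1248511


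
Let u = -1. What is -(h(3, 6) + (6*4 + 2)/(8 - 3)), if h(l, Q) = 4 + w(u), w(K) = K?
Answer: -41/5 ≈ -8.2000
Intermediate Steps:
h(l, Q) = 3 (h(l, Q) = 4 - 1 = 3)
-(h(3, 6) + (6*4 + 2)/(8 - 3)) = -(3 + (6*4 + 2)/(8 - 3)) = -(3 + (24 + 2)/5) = -(3 + 26*(1/5)) = -(3 + 26/5) = -1*41/5 = -41/5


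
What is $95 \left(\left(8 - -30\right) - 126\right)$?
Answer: $-8360$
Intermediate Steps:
$95 \left(\left(8 - -30\right) - 126\right) = 95 \left(\left(8 + 30\right) - 126\right) = 95 \left(38 - 126\right) = 95 \left(-88\right) = -8360$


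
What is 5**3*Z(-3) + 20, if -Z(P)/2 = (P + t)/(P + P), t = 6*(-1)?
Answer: -355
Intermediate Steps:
t = -6
Z(P) = -(-6 + P)/P (Z(P) = -2*(P - 6)/(P + P) = -2*(-6 + P)/(2*P) = -2*(-6 + P)*1/(2*P) = -(-6 + P)/P)
5**3*Z(-3) + 20 = 5**3*((6 - 1*(-3))/(-3)) + 20 = 125*(-(6 + 3)/3) + 20 = 125*(-1/3*9) + 20 = 125*(-3) + 20 = -375 + 20 = -355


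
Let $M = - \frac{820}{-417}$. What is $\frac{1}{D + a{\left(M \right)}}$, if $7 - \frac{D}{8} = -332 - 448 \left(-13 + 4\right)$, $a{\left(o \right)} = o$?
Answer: $- \frac{417}{12319028} \approx -3.385 \cdot 10^{-5}$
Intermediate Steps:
$M = \frac{820}{417}$ ($M = \left(-820\right) \left(- \frac{1}{417}\right) = \frac{820}{417} \approx 1.9664$)
$D = -29544$ ($D = 56 - 8 \left(-332 - 448 \left(-13 + 4\right)\right) = 56 - 8 \left(-332 - -4032\right) = 56 - 8 \left(-332 + 4032\right) = 56 - 29600 = -29544$)
$\frac{1}{D + a{\left(M \right)}} = \frac{1}{-29544 + \frac{820}{417}} = \frac{1}{- \frac{12319028}{417}} = - \frac{417}{12319028}$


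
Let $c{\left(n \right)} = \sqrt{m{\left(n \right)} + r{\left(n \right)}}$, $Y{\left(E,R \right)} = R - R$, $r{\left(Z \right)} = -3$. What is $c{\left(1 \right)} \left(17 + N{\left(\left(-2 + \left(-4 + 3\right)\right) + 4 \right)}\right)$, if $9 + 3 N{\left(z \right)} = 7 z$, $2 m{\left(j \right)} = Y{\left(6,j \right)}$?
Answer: $\frac{49 i \sqrt{3}}{3} \approx 28.29 i$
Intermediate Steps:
$Y{\left(E,R \right)} = 0$
$m{\left(j \right)} = 0$ ($m{\left(j \right)} = \frac{1}{2} \cdot 0 = 0$)
$N{\left(z \right)} = -3 + \frac{7 z}{3}$
$c{\left(n \right)} = i \sqrt{3}$ ($c{\left(n \right)} = \sqrt{0 - 3} = \sqrt{-3} = i \sqrt{3}$)
$c{\left(1 \right)} \left(17 + N{\left(\left(-2 + \left(-4 + 3\right)\right) + 4 \right)}\right) = i \sqrt{3} \left(17 - \left(3 - \frac{7 \left(\left(-2 + \left(-4 + 3\right)\right) + 4\right)}{3}\right)\right) = i \sqrt{3} \left(17 - \left(3 - \frac{7 \left(\left(-2 - 1\right) + 4\right)}{3}\right)\right) = i \sqrt{3} \left(17 - \left(3 - \frac{7 \left(-3 + 4\right)}{3}\right)\right) = i \sqrt{3} \left(17 + \left(-3 + \frac{7}{3} \cdot 1\right)\right) = i \sqrt{3} \left(17 + \left(-3 + \frac{7}{3}\right)\right) = i \sqrt{3} \left(17 - \frac{2}{3}\right) = i \sqrt{3} \cdot \frac{49}{3} = \frac{49 i \sqrt{3}}{3}$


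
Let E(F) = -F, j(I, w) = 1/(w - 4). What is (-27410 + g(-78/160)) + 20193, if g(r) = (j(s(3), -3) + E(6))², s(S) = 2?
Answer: -351784/49 ≈ -7179.3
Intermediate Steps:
j(I, w) = 1/(-4 + w)
g(r) = 1849/49 (g(r) = (1/(-4 - 3) - 1*6)² = (1/(-7) - 6)² = (-⅐ - 6)² = (-43/7)² = 1849/49)
(-27410 + g(-78/160)) + 20193 = (-27410 + 1849/49) + 20193 = -1341241/49 + 20193 = -351784/49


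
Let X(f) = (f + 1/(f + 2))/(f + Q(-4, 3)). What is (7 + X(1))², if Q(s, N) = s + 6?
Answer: 4489/81 ≈ 55.420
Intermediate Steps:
Q(s, N) = 6 + s
X(f) = (f + 1/(2 + f))/(2 + f) (X(f) = (f + 1/(f + 2))/(f + (6 - 4)) = (f + 1/(2 + f))/(f + 2) = (f + 1/(2 + f))/(2 + f))
(7 + X(1))² = (7 + (1 + 1² + 2*1)/(4 + 1² + 4*1))² = (7 + (1 + 1 + 2)/(4 + 1 + 4))² = (7 + 4/9)² = (67/9)² = 4489/81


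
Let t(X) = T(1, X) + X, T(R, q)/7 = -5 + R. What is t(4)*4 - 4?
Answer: -100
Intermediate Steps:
T(R, q) = -35 + 7*R (T(R, q) = 7*(-5 + R) = -35 + 7*R)
t(X) = -28 + X (t(X) = (-35 + 7*1) + X = (-35 + 7) + X = -28 + X)
t(4)*4 - 4 = (-28 + 4)*4 - 4 = -24*4 - 4 = -96 - 4 = -100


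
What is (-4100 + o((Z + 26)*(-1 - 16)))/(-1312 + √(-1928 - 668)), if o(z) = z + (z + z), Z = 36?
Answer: 2381936/430985 + 3631*I*√649/430985 ≈ 5.5267 + 0.21463*I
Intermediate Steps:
o(z) = 3*z (o(z) = z + 2*z = 3*z)
(-4100 + o((Z + 26)*(-1 - 16)))/(-1312 + √(-1928 - 668)) = (-4100 + 3*((36 + 26)*(-1 - 16)))/(-1312 + √(-1928 - 668)) = (-4100 + 3*(62*(-17)))/(-1312 + √(-2596)) = (-4100 + 3*(-1054))/(-1312 + 2*I*√649) = (-4100 - 3162)/(-1312 + 2*I*√649) = -7262/(-1312 + 2*I*√649)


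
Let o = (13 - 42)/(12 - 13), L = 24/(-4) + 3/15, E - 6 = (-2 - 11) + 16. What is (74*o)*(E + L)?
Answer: 34336/5 ≈ 6867.2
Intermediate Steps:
E = 9 (E = 6 + ((-2 - 11) + 16) = 6 + (-13 + 16) = 6 + 3 = 9)
L = -29/5 (L = 24*(-1/4) + 3*(1/15) = -6 + 1/5 = -29/5 ≈ -5.8000)
o = 29 (o = -29/(-1) = -29*(-1) = 29)
(74*o)*(E + L) = (74*29)*(9 - 29/5) = 2146*(16/5) = 34336/5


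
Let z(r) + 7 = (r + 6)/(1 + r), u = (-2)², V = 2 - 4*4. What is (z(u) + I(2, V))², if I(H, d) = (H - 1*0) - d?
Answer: 121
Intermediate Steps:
V = -14 (V = 2 - 16 = -14)
u = 4
I(H, d) = H - d (I(H, d) = (H + 0) - d = H - d)
z(r) = -7 + (6 + r)/(1 + r) (z(r) = -7 + (r + 6)/(1 + r) = -7 + (6 + r)/(1 + r))
(z(u) + I(2, V))² = ((-1 - 6*4)/(1 + 4) + (2 - 1*(-14)))² = ((-1 - 24)/5 + (2 + 14))² = ((⅕)*(-25) + 16)² = (-5 + 16)² = 11² = 121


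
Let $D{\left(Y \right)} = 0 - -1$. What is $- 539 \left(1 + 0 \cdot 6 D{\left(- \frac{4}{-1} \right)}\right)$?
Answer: $-539$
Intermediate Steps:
$D{\left(Y \right)} = 1$ ($D{\left(Y \right)} = 0 + 1 = 1$)
$- 539 \left(1 + 0 \cdot 6 D{\left(- \frac{4}{-1} \right)}\right) = - 539 \left(1 + 0 \cdot 6 \cdot 1\right) = - 539 \left(1 + 0 \cdot 1\right) = - 539 \left(1 + 0\right) = \left(-539\right) 1 = -539$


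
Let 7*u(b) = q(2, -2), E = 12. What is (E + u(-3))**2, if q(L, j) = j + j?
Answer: 6400/49 ≈ 130.61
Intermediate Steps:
q(L, j) = 2*j
u(b) = -4/7 (u(b) = (2*(-2))/7 = (1/7)*(-4) = -4/7)
(E + u(-3))**2 = (12 - 4/7)**2 = (80/7)**2 = 6400/49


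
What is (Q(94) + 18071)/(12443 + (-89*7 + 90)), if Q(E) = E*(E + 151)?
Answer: 41101/11910 ≈ 3.4510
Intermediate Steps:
Q(E) = E*(151 + E)
(Q(94) + 18071)/(12443 + (-89*7 + 90)) = (94*(151 + 94) + 18071)/(12443 + (-89*7 + 90)) = (94*245 + 18071)/(12443 + (-623 + 90)) = (23030 + 18071)/(12443 - 533) = 41101/11910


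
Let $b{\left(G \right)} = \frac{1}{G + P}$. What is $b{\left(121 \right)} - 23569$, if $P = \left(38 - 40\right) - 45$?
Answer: $- \frac{1744105}{74} \approx -23569.0$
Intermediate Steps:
$P = -47$ ($P = -2 - 45 = -47$)
$b{\left(G \right)} = \frac{1}{-47 + G}$ ($b{\left(G \right)} = \frac{1}{G - 47} = \frac{1}{-47 + G}$)
$b{\left(121 \right)} - 23569 = \frac{1}{-47 + 121} - 23569 = \frac{1}{74} - 23569 = - \frac{1744105}{74}$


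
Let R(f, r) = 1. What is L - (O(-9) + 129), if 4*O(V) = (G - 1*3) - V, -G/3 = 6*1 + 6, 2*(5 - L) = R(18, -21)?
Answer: -117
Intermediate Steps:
L = 9/2 (L = 5 - ½*1 = 5 - ½ = 9/2 ≈ 4.5000)
G = -36 (G = -3*(6*1 + 6) = -3*(6 + 6) = -3*12 = -36)
O(V) = -39/4 - V/4 (O(V) = ((-36 - 1*3) - V)/4 = ((-36 - 3) - V)/4 = (-39 - V)/4 = -39/4 - V/4)
L - (O(-9) + 129) = 9/2 - ((-39/4 - ¼*(-9)) + 129) = 9/2 - ((-39/4 + 9/4) + 129) = 9/2 - (-15/2 + 129) = 9/2 - 1*243/2 = 9/2 - 243/2 = -117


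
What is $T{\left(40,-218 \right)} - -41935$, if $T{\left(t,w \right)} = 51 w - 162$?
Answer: $30655$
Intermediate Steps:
$T{\left(t,w \right)} = -162 + 51 w$
$T{\left(40,-218 \right)} - -41935 = \left(-162 + 51 \left(-218\right)\right) - -41935 = \left(-162 - 11118\right) + 41935 = -11280 + 41935 = 30655$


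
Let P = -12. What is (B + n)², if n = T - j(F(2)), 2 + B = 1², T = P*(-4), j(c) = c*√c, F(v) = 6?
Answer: 2425 - 564*√6 ≈ 1043.5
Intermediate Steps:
j(c) = c^(3/2)
T = 48 (T = -12*(-4) = 48)
B = -1 (B = -2 + 1² = -2 + 1 = -1)
n = 48 - 6*√6 (n = 48 - 6^(3/2) = 48 - 6*√6 ≈ 33.303)
(B + n)² = (-1 + (48 - 6*√6))² = (47 - 6*√6)²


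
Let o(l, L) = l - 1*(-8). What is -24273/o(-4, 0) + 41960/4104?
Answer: -12431069/2052 ≈ -6058.0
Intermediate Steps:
o(l, L) = 8 + l (o(l, L) = l + 8 = 8 + l)
-24273/o(-4, 0) + 41960/4104 = -24273/(8 - 4) + 41960/4104 = -24273/4 + 41960*(1/4104) = -24273*1/4 + 5245/513 = -24273/4 + 5245/513 = -12431069/2052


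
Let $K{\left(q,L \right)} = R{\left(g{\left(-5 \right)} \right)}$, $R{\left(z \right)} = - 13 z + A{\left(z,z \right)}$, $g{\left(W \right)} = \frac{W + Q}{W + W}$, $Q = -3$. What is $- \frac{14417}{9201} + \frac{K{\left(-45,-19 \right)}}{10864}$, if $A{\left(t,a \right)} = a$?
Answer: $- \frac{48973318}{31237395} \approx -1.5678$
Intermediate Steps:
$g{\left(W \right)} = \frac{-3 + W}{2 W}$ ($g{\left(W \right)} = \frac{W - 3}{W + W} = \frac{-3 + W}{2 W}$)
$R{\left(z \right)} = - 12 z$ ($R{\left(z \right)} = - 13 z + z = - 12 z$)
$K{\left(q,L \right)} = - \frac{48}{5}$ ($K{\left(q,L \right)} = - 12 \frac{-3 - 5}{2 \left(-5\right)} = - 12 \cdot \frac{1}{2} \left(- \frac{1}{5}\right) \left(-8\right) = \left(-12\right) \frac{4}{5} = - \frac{48}{5}$)
$- \frac{14417}{9201} + \frac{K{\left(-45,-19 \right)}}{10864} = - \frac{14417}{9201} - \frac{48}{5 \cdot 10864} = \left(-14417\right) \frac{1}{9201} - \frac{3}{3395} = - \frac{14417}{9201} - \frac{3}{3395} = - \frac{48973318}{31237395}$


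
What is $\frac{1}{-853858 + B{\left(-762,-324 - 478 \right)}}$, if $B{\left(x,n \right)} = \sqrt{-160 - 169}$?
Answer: $- \frac{853858}{729073484493} - \frac{i \sqrt{329}}{729073484493} \approx -1.1712 \cdot 10^{-6} - 2.4879 \cdot 10^{-11} i$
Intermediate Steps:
$B{\left(x,n \right)} = i \sqrt{329}$ ($B{\left(x,n \right)} = \sqrt{-329} = i \sqrt{329}$)
$\frac{1}{-853858 + B{\left(-762,-324 - 478 \right)}} = \frac{1}{-853858 + i \sqrt{329}}$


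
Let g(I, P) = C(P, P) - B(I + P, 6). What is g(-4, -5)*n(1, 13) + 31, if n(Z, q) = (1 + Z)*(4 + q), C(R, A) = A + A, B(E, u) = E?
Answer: -3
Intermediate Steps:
C(R, A) = 2*A
g(I, P) = P - I (g(I, P) = 2*P - (I + P) = 2*P + (-I - P) = P - I)
g(-4, -5)*n(1, 13) + 31 = (-5 - 1*(-4))*(4 + 13 + 4*1 + 1*13) + 31 = (-5 + 4)*(4 + 13 + 4 + 13) + 31 = -1*34 + 31 = -34 + 31 = -3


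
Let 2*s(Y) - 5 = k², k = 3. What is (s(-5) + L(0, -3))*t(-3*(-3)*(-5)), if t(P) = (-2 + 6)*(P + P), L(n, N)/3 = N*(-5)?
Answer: -18720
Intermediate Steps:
L(n, N) = -15*N (L(n, N) = 3*(N*(-5)) = 3*(-5*N) = -15*N)
t(P) = 8*P (t(P) = 4*(2*P) = 8*P)
s(Y) = 7 (s(Y) = 5/2 + (½)*3² = 5/2 + (½)*9 = 5/2 + 9/2 = 7)
(s(-5) + L(0, -3))*t(-3*(-3)*(-5)) = (7 - 15*(-3))*(8*(-3*(-3)*(-5))) = (7 + 45)*(8*(9*(-5))) = 52*(8*(-45)) = 52*(-360) = -18720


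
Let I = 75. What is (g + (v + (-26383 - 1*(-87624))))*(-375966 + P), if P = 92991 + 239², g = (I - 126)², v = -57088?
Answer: -1525417916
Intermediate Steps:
g = 2601 (g = (75 - 126)² = (-51)² = 2601)
P = 150112 (P = 92991 + 57121 = 150112)
(g + (v + (-26383 - 1*(-87624))))*(-375966 + P) = (2601 + (-57088 + (-26383 - 1*(-87624))))*(-375966 + 150112) = (2601 + (-57088 + (-26383 + 87624)))*(-225854) = (2601 + (-57088 + 61241))*(-225854) = (2601 + 4153)*(-225854) = 6754*(-225854) = -1525417916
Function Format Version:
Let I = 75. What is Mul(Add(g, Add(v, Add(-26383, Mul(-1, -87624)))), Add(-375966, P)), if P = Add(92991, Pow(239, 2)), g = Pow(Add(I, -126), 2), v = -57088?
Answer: -1525417916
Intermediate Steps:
g = 2601 (g = Pow(Add(75, -126), 2) = Pow(-51, 2) = 2601)
P = 150112 (P = Add(92991, 57121) = 150112)
Mul(Add(g, Add(v, Add(-26383, Mul(-1, -87624)))), Add(-375966, P)) = Mul(Add(2601, Add(-57088, Add(-26383, Mul(-1, -87624)))), Add(-375966, 150112)) = Mul(Add(2601, Add(-57088, Add(-26383, 87624))), -225854) = Mul(Add(2601, Add(-57088, 61241)), -225854) = Mul(Add(2601, 4153), -225854) = Mul(6754, -225854) = -1525417916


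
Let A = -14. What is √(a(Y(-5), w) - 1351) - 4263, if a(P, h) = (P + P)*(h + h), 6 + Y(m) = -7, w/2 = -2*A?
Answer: -4263 + 7*I*√87 ≈ -4263.0 + 65.292*I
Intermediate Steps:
w = 56 (w = 2*(-2*(-14)) = 2*28 = 56)
Y(m) = -13 (Y(m) = -6 - 7 = -13)
a(P, h) = 4*P*h (a(P, h) = (2*P)*(2*h) = 4*P*h)
√(a(Y(-5), w) - 1351) - 4263 = √(4*(-13)*56 - 1351) - 4263 = √(-2912 - 1351) - 4263 = √(-4263) - 4263 = 7*I*√87 - 4263 = -4263 + 7*I*√87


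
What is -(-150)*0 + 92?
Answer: 92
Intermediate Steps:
-(-150)*0 + 92 = -150*0 + 92 = 0 + 92 = 92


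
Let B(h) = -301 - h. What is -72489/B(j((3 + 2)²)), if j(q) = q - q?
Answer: 72489/301 ≈ 240.83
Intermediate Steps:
j(q) = 0
-72489/B(j((3 + 2)²)) = -72489/(-301 - 1*0) = -72489/(-301 + 0) = -72489/(-301) = -72489*(-1/301) = 72489/301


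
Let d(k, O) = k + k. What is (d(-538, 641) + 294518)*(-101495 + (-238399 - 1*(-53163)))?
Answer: -84138918102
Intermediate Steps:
d(k, O) = 2*k
(d(-538, 641) + 294518)*(-101495 + (-238399 - 1*(-53163))) = (2*(-538) + 294518)*(-101495 + (-238399 - 1*(-53163))) = (-1076 + 294518)*(-101495 + (-238399 + 53163)) = 293442*(-101495 - 185236) = 293442*(-286731) = -84138918102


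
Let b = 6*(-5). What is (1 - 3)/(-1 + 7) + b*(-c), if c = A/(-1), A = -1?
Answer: 89/3 ≈ 29.667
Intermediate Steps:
c = 1 (c = -1/(-1) = -1*(-1) = 1)
b = -30
(1 - 3)/(-1 + 7) + b*(-c) = (1 - 3)/(-1 + 7) - (-30) = -2/6 - 30*(-1) = -2*1/6 + 30 = -1/3 + 30 = 89/3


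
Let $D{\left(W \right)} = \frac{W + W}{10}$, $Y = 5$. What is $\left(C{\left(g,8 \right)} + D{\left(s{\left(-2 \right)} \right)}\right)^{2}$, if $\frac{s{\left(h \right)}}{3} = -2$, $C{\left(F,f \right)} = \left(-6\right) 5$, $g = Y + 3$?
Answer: $\frac{24336}{25} \approx 973.44$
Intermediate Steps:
$g = 8$ ($g = 5 + 3 = 8$)
$C{\left(F,f \right)} = -30$
$s{\left(h \right)} = -6$ ($s{\left(h \right)} = 3 \left(-2\right) = -6$)
$D{\left(W \right)} = \frac{W}{5}$ ($D{\left(W \right)} = 2 W \frac{1}{10} = \frac{W}{5}$)
$\left(C{\left(g,8 \right)} + D{\left(s{\left(-2 \right)} \right)}\right)^{2} = \left(-30 + \frac{1}{5} \left(-6\right)\right)^{2} = \left(-30 - \frac{6}{5}\right)^{2} = \left(- \frac{156}{5}\right)^{2} = \frac{24336}{25}$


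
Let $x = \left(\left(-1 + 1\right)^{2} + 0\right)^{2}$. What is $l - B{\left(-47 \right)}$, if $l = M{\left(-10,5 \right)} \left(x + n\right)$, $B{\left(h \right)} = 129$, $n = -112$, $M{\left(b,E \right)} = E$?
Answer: $-689$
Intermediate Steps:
$x = 0$ ($x = \left(0^{2} + 0\right)^{2} = \left(0 + 0\right)^{2} = 0^{2} = 0$)
$l = -560$ ($l = 5 \left(0 - 112\right) = 5 \left(-112\right) = -560$)
$l - B{\left(-47 \right)} = -560 - 129 = -689$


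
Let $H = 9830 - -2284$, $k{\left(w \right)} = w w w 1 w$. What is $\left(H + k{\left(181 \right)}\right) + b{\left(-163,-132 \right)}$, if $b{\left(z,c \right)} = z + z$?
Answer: $1073294909$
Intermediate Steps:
$k{\left(w \right)} = w^{4}$ ($k{\left(w \right)} = w^{2} w 1 w = w^{3} \cdot 1 w = w^{3} w = w^{4}$)
$b{\left(z,c \right)} = 2 z$
$H = 12114$ ($H = 9830 + 2284 = 12114$)
$\left(H + k{\left(181 \right)}\right) + b{\left(-163,-132 \right)} = \left(12114 + 181^{4}\right) + 2 \left(-163\right) = \left(12114 + 1073283121\right) - 326 = 1073295235 - 326 = 1073294909$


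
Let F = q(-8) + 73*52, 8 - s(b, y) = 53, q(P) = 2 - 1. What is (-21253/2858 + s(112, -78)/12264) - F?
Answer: -22224594911/5841752 ≈ -3804.4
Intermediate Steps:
q(P) = 1
s(b, y) = -45 (s(b, y) = 8 - 1*53 = 8 - 53 = -45)
F = 3797 (F = 1 + 73*52 = 1 + 3796 = 3797)
(-21253/2858 + s(112, -78)/12264) - F = (-21253/2858 - 45/12264) - 1*3797 = (-21253*1/2858 - 45*1/12264) - 3797 = (-21253/2858 - 15/4088) - 3797 = -43462567/5841752 - 3797 = -22224594911/5841752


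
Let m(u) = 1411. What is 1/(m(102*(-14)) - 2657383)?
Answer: -1/2655972 ≈ -3.7651e-7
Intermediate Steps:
1/(m(102*(-14)) - 2657383) = 1/(1411 - 2657383) = 1/(-2655972) = -1/2655972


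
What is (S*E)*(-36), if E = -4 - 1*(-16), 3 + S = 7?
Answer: -1728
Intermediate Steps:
S = 4 (S = -3 + 7 = 4)
E = 12 (E = -4 + 16 = 12)
(S*E)*(-36) = (4*12)*(-36) = 48*(-36) = -1728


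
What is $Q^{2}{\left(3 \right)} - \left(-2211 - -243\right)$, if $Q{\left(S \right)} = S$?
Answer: $1977$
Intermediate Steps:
$Q^{2}{\left(3 \right)} - \left(-2211 - -243\right) = 3^{2} - \left(-2211 - -243\right) = 9 - \left(-2211 + 243\right) = 9 - -1968 = 9 + 1968 = 1977$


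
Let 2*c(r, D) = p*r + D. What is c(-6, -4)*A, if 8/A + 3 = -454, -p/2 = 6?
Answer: -272/457 ≈ -0.59519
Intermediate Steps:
p = -12 (p = -2*6 = -12)
A = -8/457 (A = 8/(-3 - 454) = 8/(-457) = 8*(-1/457) = -8/457 ≈ -0.017505)
c(r, D) = D/2 - 6*r (c(r, D) = (-12*r + D)/2 = (D - 12*r)/2 = D/2 - 6*r)
c(-6, -4)*A = ((½)*(-4) - 6*(-6))*(-8/457) = (-2 + 36)*(-8/457) = 34*(-8/457) = -272/457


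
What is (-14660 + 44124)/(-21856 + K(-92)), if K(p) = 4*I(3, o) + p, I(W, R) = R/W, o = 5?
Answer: -11049/8228 ≈ -1.3429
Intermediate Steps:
K(p) = 20/3 + p (K(p) = 4*(5/3) + p = 20/3 + p)
(-14660 + 44124)/(-21856 + K(-92)) = (-14660 + 44124)/(-21856 + (20/3 - 92)) = 29464/(-21856 - 256/3) = 29464/(-65824/3) = 29464*(-3/65824) = -11049/8228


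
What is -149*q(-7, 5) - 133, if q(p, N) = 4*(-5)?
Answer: 2847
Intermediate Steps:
q(p, N) = -20
-149*q(-7, 5) - 133 = -149*(-20) - 133 = 2980 - 133 = 2847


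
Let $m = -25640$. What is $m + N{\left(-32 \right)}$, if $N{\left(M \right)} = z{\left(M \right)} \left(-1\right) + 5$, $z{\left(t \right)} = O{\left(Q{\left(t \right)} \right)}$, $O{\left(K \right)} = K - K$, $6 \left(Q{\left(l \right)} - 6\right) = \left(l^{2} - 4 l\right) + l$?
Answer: $-25635$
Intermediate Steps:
$Q{\left(l \right)} = 6 - \frac{l}{2} + \frac{l^{2}}{6}$ ($Q{\left(l \right)} = 6 + \frac{\left(l^{2} - 4 l\right) + l}{6} = 6 + \frac{l^{2} - 3 l}{6} = 6 + \left(- \frac{l}{2} + \frac{l^{2}}{6}\right) = 6 - \frac{l}{2} + \frac{l^{2}}{6}$)
$O{\left(K \right)} = 0$
$z{\left(t \right)} = 0$
$N{\left(M \right)} = 5$ ($N{\left(M \right)} = 0 \left(-1\right) + 5 = 0 + 5 = 5$)
$m + N{\left(-32 \right)} = -25640 + 5 = -25635$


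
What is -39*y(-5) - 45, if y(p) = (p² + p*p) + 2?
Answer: -2073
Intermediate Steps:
y(p) = 2 + 2*p² (y(p) = (p² + p²) + 2 = 2*p² + 2 = 2 + 2*p²)
-39*y(-5) - 45 = -39*(2 + 2*(-5)²) - 45 = -39*(2 + 2*25) - 45 = -39*(2 + 50) - 45 = -39*52 - 45 = -2028 - 45 = -2073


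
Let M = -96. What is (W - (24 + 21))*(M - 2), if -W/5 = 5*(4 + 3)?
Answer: 21560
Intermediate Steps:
W = -175 (W = -25*(4 + 3) = -25*7 = -5*35 = -175)
(W - (24 + 21))*(M - 2) = (-175 - (24 + 21))*(-96 - 2) = (-175 - 1*45)*(-98) = (-175 - 45)*(-98) = -220*(-98) = 21560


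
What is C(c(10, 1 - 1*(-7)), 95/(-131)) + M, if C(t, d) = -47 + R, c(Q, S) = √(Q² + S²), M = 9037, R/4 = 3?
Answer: 9002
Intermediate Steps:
R = 12 (R = 4*3 = 12)
C(t, d) = -35 (C(t, d) = -47 + 12 = -35)
C(c(10, 1 - 1*(-7)), 95/(-131)) + M = -35 + 9037 = 9002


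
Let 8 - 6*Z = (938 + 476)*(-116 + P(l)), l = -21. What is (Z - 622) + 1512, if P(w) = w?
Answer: 99533/3 ≈ 33178.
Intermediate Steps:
Z = 96863/3 (Z = 4/3 - (938 + 476)*(-116 - 21)/6 = 4/3 - 707*(-137)/3 = 4/3 - 1/6*(-193718) = 4/3 + 96859/3 = 96863/3 ≈ 32288.)
(Z - 622) + 1512 = (96863/3 - 622) + 1512 = 94997/3 + 1512 = 99533/3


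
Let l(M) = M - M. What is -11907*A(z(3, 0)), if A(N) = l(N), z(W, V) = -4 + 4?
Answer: 0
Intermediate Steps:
l(M) = 0
z(W, V) = 0
A(N) = 0
-11907*A(z(3, 0)) = -11907*0 = 0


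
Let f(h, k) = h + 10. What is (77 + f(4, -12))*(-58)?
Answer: -5278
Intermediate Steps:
f(h, k) = 10 + h
(77 + f(4, -12))*(-58) = (77 + (10 + 4))*(-58) = (77 + 14)*(-58) = 91*(-58) = -5278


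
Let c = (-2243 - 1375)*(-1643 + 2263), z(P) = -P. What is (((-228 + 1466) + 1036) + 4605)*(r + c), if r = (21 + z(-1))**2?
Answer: -15427368204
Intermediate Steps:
r = 484 (r = (21 - 1*(-1))**2 = (21 + 1)**2 = 22**2 = 484)
c = -2243160 (c = -3618*620 = -2243160)
(((-228 + 1466) + 1036) + 4605)*(r + c) = (((-228 + 1466) + 1036) + 4605)*(484 - 2243160) = ((1238 + 1036) + 4605)*(-2242676) = (2274 + 4605)*(-2242676) = 6879*(-2242676) = -15427368204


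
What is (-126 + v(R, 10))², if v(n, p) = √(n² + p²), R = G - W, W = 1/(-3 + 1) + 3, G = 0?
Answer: 63929/4 - 630*√17 ≈ 13385.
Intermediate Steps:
W = 5/2 (W = 1/(-2) + 3 = -½ + 3 = 5/2 ≈ 2.5000)
R = -5/2 (R = 0 - 1*5/2 = 0 - 5/2 = -5/2 ≈ -2.5000)
(-126 + v(R, 10))² = (-126 + √((-5/2)² + 10²))² = (-126 + √(25/4 + 100))² = (-126 + √(425/4))² = (-126 + 5*√17/2)²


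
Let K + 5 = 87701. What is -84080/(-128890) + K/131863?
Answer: 77207512/58606283 ≈ 1.3174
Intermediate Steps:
K = 87696 (K = -5 + 87701 = 87696)
-84080/(-128890) + K/131863 = -84080/(-128890) + 87696/131863 = -84080*(-1/128890) + 87696*(1/131863) = 8408/12889 + 3024/4547 = 77207512/58606283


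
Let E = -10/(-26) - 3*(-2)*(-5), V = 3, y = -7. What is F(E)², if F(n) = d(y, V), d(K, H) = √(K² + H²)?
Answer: 58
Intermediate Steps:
d(K, H) = √(H² + K²)
E = -385/13 (E = -10*(-1/26) - (-6)*(-5) = 5/13 - 1*30 = 5/13 - 30 = -385/13 ≈ -29.615)
F(n) = √58 (F(n) = √(3² + (-7)²) = √(9 + 49) = √58)
F(E)² = (√58)² = 58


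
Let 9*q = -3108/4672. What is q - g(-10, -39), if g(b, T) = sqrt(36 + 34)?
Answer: -259/3504 - sqrt(70) ≈ -8.4405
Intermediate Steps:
g(b, T) = sqrt(70)
q = -259/3504 (q = (-3108/4672)/9 = (-3108*1/4672)/9 = (1/9)*(-777/1168) = -259/3504 ≈ -0.073915)
q - g(-10, -39) = -259/3504 - sqrt(70)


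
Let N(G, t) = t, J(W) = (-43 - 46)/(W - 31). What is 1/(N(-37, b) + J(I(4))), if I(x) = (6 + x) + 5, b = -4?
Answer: 16/25 ≈ 0.64000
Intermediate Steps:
I(x) = 11 + x
J(W) = -89/(-31 + W)
1/(N(-37, b) + J(I(4))) = 1/(-4 - 89/(-31 + (11 + 4))) = 1/(-4 - 89/(-31 + 15)) = 1/(-4 - 89/(-16)) = 1/(-4 - 89*(-1/16)) = 1/(-4 + 89/16) = 1/(25/16) = 16/25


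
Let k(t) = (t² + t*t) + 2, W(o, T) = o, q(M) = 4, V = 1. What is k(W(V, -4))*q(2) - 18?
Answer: -2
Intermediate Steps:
k(t) = 2 + 2*t² (k(t) = (t² + t²) + 2 = 2*t² + 2 = 2 + 2*t²)
k(W(V, -4))*q(2) - 18 = (2 + 2*1²)*4 - 18 = (2 + 2*1)*4 - 18 = (2 + 2)*4 - 18 = 4*4 - 18 = 16 - 18 = -2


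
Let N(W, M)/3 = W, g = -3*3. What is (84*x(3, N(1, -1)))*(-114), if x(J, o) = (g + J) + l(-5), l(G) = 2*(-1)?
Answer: 76608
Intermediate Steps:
g = -9
l(G) = -2
N(W, M) = 3*W
x(J, o) = -11 + J (x(J, o) = (-9 + J) - 2 = -11 + J)
(84*x(3, N(1, -1)))*(-114) = (84*(-11 + 3))*(-114) = (84*(-8))*(-114) = -672*(-114) = 76608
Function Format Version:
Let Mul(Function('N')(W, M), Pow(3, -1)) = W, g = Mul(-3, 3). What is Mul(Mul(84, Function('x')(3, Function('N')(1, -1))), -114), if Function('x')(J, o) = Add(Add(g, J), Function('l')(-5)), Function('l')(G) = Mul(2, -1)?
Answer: 76608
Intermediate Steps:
g = -9
Function('l')(G) = -2
Function('N')(W, M) = Mul(3, W)
Function('x')(J, o) = Add(-11, J) (Function('x')(J, o) = Add(Add(-9, J), -2) = Add(-11, J))
Mul(Mul(84, Function('x')(3, Function('N')(1, -1))), -114) = Mul(Mul(84, Add(-11, 3)), -114) = Mul(Mul(84, -8), -114) = Mul(-672, -114) = 76608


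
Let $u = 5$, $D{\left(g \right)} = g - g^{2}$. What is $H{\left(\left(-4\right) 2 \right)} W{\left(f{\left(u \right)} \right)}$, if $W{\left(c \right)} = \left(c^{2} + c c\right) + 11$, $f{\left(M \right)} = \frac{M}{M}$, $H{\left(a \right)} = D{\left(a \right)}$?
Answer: $-936$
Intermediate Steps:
$H{\left(a \right)} = a \left(1 - a\right)$
$f{\left(M \right)} = 1$
$W{\left(c \right)} = 11 + 2 c^{2}$ ($W{\left(c \right)} = \left(c^{2} + c^{2}\right) + 11 = 2 c^{2} + 11 = 11 + 2 c^{2}$)
$H{\left(\left(-4\right) 2 \right)} W{\left(f{\left(u \right)} \right)} = \left(-4\right) 2 \left(1 - \left(-4\right) 2\right) \left(11 + 2 \cdot 1^{2}\right) = - 8 \left(1 - -8\right) \left(11 + 2 \cdot 1\right) = - 8 \left(1 + 8\right) \left(11 + 2\right) = \left(-8\right) 9 \cdot 13 = \left(-72\right) 13 = -936$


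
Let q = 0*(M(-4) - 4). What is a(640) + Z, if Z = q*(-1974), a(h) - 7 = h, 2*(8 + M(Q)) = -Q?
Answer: 647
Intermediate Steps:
M(Q) = -8 - Q/2 (M(Q) = -8 + (-Q)/2 = -8 - Q/2)
a(h) = 7 + h
q = 0 (q = 0*((-8 - ½*(-4)) - 4) = 0*((-8 + 2) - 4) = 0*(-6 - 4) = 0*(-10) = 0)
Z = 0 (Z = 0*(-1974) = 0)
a(640) + Z = (7 + 640) + 0 = 647 + 0 = 647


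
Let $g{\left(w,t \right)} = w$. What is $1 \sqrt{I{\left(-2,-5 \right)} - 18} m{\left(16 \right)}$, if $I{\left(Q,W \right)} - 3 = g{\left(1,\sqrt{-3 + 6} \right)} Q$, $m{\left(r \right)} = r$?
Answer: $16 i \sqrt{17} \approx 65.97 i$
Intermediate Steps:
$I{\left(Q,W \right)} = 3 + Q$ ($I{\left(Q,W \right)} = 3 + 1 Q = 3 + Q$)
$1 \sqrt{I{\left(-2,-5 \right)} - 18} m{\left(16 \right)} = 1 \sqrt{\left(3 - 2\right) - 18} \cdot 16 = 1 \sqrt{1 - 18} \cdot 16 = 1 \sqrt{-17} \cdot 16 = 1 i \sqrt{17} \cdot 16 = i \sqrt{17} \cdot 16 = 16 i \sqrt{17}$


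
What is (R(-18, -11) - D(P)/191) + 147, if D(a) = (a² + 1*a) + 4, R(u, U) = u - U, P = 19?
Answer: 26356/191 ≈ 137.99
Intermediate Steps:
D(a) = 4 + a + a² (D(a) = (a² + a) + 4 = (a + a²) + 4 = 4 + a + a²)
(R(-18, -11) - D(P)/191) + 147 = ((-18 - 1*(-11)) - (4 + 19 + 19²)/191) + 147 = ((-18 + 11) - (4 + 19 + 361)/191) + 147 = (-7 - 384/191) + 147 = -1721/191 + 147 = 26356/191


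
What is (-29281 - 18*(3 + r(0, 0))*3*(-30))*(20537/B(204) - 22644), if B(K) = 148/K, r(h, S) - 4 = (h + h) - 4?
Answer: -5117640339/37 ≈ -1.3831e+8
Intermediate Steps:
r(h, S) = 2*h (r(h, S) = 4 + ((h + h) - 4) = 4 + (2*h - 4) = 4 + (-4 + 2*h) = 2*h)
(-29281 - 18*(3 + r(0, 0))*3*(-30))*(20537/B(204) - 22644) = (-29281 - 18*(3 + 2*0)*3*(-30))*(20537/((148/204)) - 22644) = (-29281 - 18*(3 + 0)*3*(-30))*(20537/((148*(1/204))) - 22644) = (-29281 - 54*3*(-30))*(20537/(37/51) - 22644) = (-29281 - 18*9*(-30))*(20537*(51/37) - 22644) = (-29281 - 162*(-30))*(1047387/37 - 22644) = (-29281 + 4860)*(209559/37) = -24421*209559/37 = -5117640339/37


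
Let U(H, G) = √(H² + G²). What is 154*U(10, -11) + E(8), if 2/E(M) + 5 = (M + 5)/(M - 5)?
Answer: -3 + 154*√221 ≈ 2286.4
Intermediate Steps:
E(M) = 2/(-5 + (5 + M)/(-5 + M)) (E(M) = 2/(-5 + (M + 5)/(M - 5)) = 2/(-5 + (5 + M)/(-5 + M)))
U(H, G) = √(G² + H²)
154*U(10, -11) + E(8) = 154*√((-11)² + 10²) + (5 - 1*8)/(-15 + 2*8) = 154*√(121 + 100) + (5 - 8)/(-15 + 16) = 154*√221 - 3/1 = 154*√221 + 1*(-3) = 154*√221 - 3 = -3 + 154*√221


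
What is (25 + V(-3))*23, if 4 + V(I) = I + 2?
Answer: 460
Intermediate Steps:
V(I) = -2 + I (V(I) = -4 + (I + 2) = -4 + (2 + I) = -2 + I)
(25 + V(-3))*23 = (25 + (-2 - 3))*23 = (25 - 5)*23 = 20*23 = 460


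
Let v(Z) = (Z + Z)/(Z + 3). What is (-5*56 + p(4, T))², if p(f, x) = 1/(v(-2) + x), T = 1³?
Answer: 707281/9 ≈ 78587.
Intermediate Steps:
T = 1
v(Z) = 2*Z/(3 + Z) (v(Z) = (2*Z)/(3 + Z) = 2*Z/(3 + Z))
p(f, x) = 1/(-4 + x) (p(f, x) = 1/(2*(-2)/(3 - 2) + x) = 1/(2*(-2)/1 + x) = 1/(2*(-2)*1 + x) = 1/(-4 + x))
(-5*56 + p(4, T))² = (-5*56 + 1/(-4 + 1))² = (-280 + 1/(-3))² = (-280 - ⅓)² = (-841/3)² = 707281/9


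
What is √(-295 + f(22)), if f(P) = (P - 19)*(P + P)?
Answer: I*√163 ≈ 12.767*I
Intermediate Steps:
f(P) = 2*P*(-19 + P) (f(P) = (-19 + P)*(2*P) = 2*P*(-19 + P))
√(-295 + f(22)) = √(-295 + 2*22*(-19 + 22)) = √(-295 + 2*22*3) = √(-295 + 132) = √(-163) = I*√163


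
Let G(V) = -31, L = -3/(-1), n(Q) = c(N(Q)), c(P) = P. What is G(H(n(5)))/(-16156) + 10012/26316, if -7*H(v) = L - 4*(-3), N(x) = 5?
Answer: 40642417/106290324 ≈ 0.38237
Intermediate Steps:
n(Q) = 5
L = 3 (L = -3*(-1) = 3)
H(v) = -15/7 (H(v) = -(3 - 4*(-3))/7 = -(3 + 12)/7 = -⅐*15 = -15/7)
G(H(n(5)))/(-16156) + 10012/26316 = -31/(-16156) + 10012/26316 = -31*(-1/16156) + 10012*(1/26316) = 31/16156 + 2503/6579 = 40642417/106290324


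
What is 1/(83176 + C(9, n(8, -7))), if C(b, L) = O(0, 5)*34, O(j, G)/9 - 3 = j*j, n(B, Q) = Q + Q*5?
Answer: 1/84094 ≈ 1.1891e-5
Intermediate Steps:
n(B, Q) = 6*Q (n(B, Q) = Q + 5*Q = 6*Q)
O(j, G) = 27 + 9*j² (O(j, G) = 27 + 9*(j*j) = 27 + 9*j²)
C(b, L) = 918 (C(b, L) = (27 + 9*0²)*34 = (27 + 9*0)*34 = (27 + 0)*34 = 27*34 = 918)
1/(83176 + C(9, n(8, -7))) = 1/(83176 + 918) = 1/84094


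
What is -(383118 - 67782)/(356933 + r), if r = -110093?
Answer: -13139/10285 ≈ -1.2775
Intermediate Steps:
-(383118 - 67782)/(356933 + r) = -(383118 - 67782)/(356933 - 110093) = -315336/246840 = -1*13139/10285 = -13139/10285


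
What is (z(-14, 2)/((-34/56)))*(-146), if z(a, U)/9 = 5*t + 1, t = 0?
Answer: 36792/17 ≈ 2164.2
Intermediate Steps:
z(a, U) = 9 (z(a, U) = 9*(5*0 + 1) = 9*(0 + 1) = 9*1 = 9)
(z(-14, 2)/((-34/56)))*(-146) = (9/((-34/56)))*(-146) = (9/((-34*1/56)))*(-146) = (9/(-17/28))*(-146) = (9*(-28/17))*(-146) = -252/17*(-146) = 36792/17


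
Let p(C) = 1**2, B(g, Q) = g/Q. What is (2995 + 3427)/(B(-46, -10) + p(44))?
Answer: 16055/14 ≈ 1146.8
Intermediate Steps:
p(C) = 1
(2995 + 3427)/(B(-46, -10) + p(44)) = (2995 + 3427)/(-46/(-10) + 1) = 6422/(-46*(-1/10) + 1) = 6422/(23/5 + 1) = 6422/(28/5) = 6422*(5/28) = 16055/14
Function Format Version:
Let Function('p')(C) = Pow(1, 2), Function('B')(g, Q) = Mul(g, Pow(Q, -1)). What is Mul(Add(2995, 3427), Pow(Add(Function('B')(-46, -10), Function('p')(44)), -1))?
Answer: Rational(16055, 14) ≈ 1146.8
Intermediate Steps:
Function('p')(C) = 1
Mul(Add(2995, 3427), Pow(Add(Function('B')(-46, -10), Function('p')(44)), -1)) = Mul(Add(2995, 3427), Pow(Add(Mul(-46, Pow(-10, -1)), 1), -1)) = Mul(6422, Pow(Add(Mul(-46, Rational(-1, 10)), 1), -1)) = Mul(6422, Pow(Add(Rational(23, 5), 1), -1)) = Mul(6422, Pow(Rational(28, 5), -1)) = Mul(6422, Rational(5, 28)) = Rational(16055, 14)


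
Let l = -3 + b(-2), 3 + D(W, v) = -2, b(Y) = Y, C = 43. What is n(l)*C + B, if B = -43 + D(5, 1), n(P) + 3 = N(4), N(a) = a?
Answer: -5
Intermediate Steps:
D(W, v) = -5 (D(W, v) = -3 - 2 = -5)
l = -5 (l = -3 - 2 = -5)
n(P) = 1 (n(P) = -3 + 4 = 1)
B = -48 (B = -43 - 5 = -48)
n(l)*C + B = 1*43 - 48 = 43 - 48 = -5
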